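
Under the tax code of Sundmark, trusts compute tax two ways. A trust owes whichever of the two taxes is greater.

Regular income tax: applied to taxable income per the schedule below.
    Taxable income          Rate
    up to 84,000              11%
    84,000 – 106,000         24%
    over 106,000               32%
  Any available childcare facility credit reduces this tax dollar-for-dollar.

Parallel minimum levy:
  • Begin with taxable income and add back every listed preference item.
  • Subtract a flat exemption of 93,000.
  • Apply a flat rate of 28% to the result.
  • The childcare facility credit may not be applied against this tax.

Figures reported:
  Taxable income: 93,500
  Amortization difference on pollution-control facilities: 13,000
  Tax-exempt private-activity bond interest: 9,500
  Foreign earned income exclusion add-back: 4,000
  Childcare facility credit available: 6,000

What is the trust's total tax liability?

Parallel minimum levy:
  Adjusted income: 93,500 + 13,000 + 9,500 + 4,000 = 120,000
  Less exemption 93,000 → base 27,000
  27,000 × 28% = 7,560

Regular income tax:
  84,000 × 11% = 9,240
  9,500 × 24% = 2,280
  → 11,520
  Less childcare facility credit 6,000 → 5,520

7,560 > 5,520, so the parallel minimum levy is the binding amount.

7,560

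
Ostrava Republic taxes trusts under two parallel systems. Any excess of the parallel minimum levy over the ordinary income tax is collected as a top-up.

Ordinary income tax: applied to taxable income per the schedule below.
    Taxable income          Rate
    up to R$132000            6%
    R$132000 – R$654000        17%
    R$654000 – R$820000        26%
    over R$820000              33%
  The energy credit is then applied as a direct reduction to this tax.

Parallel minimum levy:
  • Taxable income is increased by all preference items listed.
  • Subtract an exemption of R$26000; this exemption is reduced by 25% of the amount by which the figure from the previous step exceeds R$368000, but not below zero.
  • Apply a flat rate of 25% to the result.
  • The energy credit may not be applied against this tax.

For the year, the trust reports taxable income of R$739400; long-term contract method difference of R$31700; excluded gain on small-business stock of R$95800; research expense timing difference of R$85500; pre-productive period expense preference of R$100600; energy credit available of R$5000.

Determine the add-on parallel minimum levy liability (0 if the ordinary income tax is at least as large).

Parallel minimum levy:
  Adjusted income: R$739400 + R$31700 + R$95800 + R$85500 + R$100600 = R$1053000
  Exemption: 25% × (R$1053000 − R$368000) = R$171250 ≥ R$26000, so the exemption is fully phased out
  Base: R$1053000 − R$0 = R$1053000
  R$1053000 × 25% = R$263250

Ordinary income tax:
  R$132000 × 6% = R$7920
  R$522000 × 17% = R$88740
  R$85400 × 26% = R$22204
  → R$118864
  Less energy credit R$5000 → R$113864

Excess of parallel minimum levy over ordinary income tax: R$263250 − R$113864 = R$149386.

R$149386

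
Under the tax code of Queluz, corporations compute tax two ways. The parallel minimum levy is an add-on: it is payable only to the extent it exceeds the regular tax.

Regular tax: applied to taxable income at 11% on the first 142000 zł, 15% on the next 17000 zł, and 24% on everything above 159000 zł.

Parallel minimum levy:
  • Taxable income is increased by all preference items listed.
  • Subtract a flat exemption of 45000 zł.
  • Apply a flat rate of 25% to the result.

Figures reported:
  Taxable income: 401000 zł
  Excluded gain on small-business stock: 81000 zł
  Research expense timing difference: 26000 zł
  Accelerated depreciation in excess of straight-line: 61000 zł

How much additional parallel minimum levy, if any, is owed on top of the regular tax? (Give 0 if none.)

Regular tax:
  142000 zł × 11% = 15620 zł
  17000 zł × 15% = 2550 zł
  242000 zł × 24% = 58080 zł
  → 76250 zł

Parallel minimum levy:
  Adjusted income: 401000 zł + 81000 zł + 26000 zł + 61000 zł = 569000 zł
  Less exemption 45000 zł → base 524000 zł
  524000 zł × 25% = 131000 zł

Excess of parallel minimum levy over regular tax: 131000 zł − 76250 zł = 54750 zł.

54750 zł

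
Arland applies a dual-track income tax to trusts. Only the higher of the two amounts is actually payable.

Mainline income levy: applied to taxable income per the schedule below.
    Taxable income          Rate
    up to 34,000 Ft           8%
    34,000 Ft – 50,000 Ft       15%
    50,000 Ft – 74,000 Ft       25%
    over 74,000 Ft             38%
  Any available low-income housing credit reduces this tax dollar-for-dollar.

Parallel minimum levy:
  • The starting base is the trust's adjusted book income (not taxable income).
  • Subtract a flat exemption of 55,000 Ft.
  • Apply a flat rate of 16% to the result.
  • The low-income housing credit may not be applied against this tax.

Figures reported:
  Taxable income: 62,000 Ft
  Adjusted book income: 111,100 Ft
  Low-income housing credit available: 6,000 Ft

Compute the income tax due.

8,976 Ft

Mainline income levy:
  34,000 Ft × 8% = 2,720 Ft
  16,000 Ft × 15% = 2,400 Ft
  12,000 Ft × 25% = 3,000 Ft
  → 8,120 Ft
  Less low-income housing credit 6,000 Ft → 2,120 Ft

Parallel minimum levy:
  Base (adjusted book income): 111,100 Ft
  Less exemption 55,000 Ft → base 56,100 Ft
  56,100 Ft × 16% = 8,976 Ft

8,976 Ft > 2,120 Ft, so the parallel minimum levy is the binding amount.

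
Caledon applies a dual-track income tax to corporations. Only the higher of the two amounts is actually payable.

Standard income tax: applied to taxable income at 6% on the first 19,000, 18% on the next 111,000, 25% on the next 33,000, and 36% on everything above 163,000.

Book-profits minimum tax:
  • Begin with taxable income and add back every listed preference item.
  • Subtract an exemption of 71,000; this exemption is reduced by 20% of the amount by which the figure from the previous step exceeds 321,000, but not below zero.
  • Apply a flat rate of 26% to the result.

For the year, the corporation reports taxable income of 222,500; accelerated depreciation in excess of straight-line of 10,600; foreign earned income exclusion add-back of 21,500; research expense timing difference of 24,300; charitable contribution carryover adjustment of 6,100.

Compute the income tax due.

55,640

Book-profits minimum tax:
  Adjusted income: 222,500 + 10,600 + 21,500 + 24,300 + 6,100 = 285,000
  Exemption: 285,000 ≤ 321,000, so full 71,000 applies
  Base: 285,000 − 71,000 = 214,000
  214,000 × 26% = 55,640

Standard income tax:
  19,000 × 6% = 1,140
  111,000 × 18% = 19,980
  33,000 × 25% = 8,250
  59,500 × 36% = 21,420
  → 50,790

55,640 > 50,790, so the book-profits minimum tax is the binding amount.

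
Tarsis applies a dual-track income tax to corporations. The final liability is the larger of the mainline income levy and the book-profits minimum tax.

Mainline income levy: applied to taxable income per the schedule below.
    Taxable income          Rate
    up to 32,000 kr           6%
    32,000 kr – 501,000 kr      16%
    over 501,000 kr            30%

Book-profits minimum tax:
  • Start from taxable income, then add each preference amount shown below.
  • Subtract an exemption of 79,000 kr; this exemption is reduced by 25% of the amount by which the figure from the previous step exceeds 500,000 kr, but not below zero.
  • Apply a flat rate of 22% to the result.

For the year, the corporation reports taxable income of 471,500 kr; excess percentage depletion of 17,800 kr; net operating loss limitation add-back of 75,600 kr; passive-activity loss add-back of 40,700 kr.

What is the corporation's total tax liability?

Mainline income levy:
  32,000 kr × 6% = 1,920 kr
  439,500 kr × 16% = 70,320 kr
  → 72,240 kr

Book-profits minimum tax:
  Adjusted income: 471,500 kr + 17,800 kr + 75,600 kr + 40,700 kr = 605,600 kr
  Exemption: 79,000 kr − 25% × (605,600 kr − 500,000 kr) = 79,000 kr − 26,400 kr = 52,600 kr
  Base: 605,600 kr − 52,600 kr = 553,000 kr
  553,000 kr × 22% = 121,660 kr

121,660 kr > 72,240 kr, so the book-profits minimum tax is the binding amount.

121,660 kr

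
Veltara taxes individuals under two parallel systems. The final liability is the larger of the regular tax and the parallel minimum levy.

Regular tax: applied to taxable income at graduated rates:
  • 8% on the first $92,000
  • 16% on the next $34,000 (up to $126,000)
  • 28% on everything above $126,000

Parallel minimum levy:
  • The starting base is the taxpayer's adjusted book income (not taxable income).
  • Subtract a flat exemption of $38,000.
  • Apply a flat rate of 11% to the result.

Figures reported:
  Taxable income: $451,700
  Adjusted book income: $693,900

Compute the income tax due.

$103,996

Regular tax:
  $92,000 × 8% = $7,360
  $34,000 × 16% = $5,440
  $325,700 × 28% = $91,196
  → $103,996

Parallel minimum levy:
  Base (adjusted book income): $693,900
  Less exemption $38,000 → base $655,900
  $655,900 × 11% = $72,149

$103,996 > $72,149, so the regular tax governs.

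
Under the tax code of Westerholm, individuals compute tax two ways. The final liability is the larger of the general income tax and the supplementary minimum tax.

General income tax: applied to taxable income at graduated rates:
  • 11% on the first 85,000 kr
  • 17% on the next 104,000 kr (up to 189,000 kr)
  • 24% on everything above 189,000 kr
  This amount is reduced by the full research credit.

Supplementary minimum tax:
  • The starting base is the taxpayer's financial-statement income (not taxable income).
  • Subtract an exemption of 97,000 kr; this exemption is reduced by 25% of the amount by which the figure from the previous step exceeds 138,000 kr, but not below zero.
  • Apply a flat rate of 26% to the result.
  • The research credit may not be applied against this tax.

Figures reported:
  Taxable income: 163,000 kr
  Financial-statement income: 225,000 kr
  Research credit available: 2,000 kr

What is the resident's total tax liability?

General income tax:
  85,000 kr × 11% = 9,350 kr
  78,000 kr × 17% = 13,260 kr
  → 22,610 kr
  Less research credit 2,000 kr → 20,610 kr

Supplementary minimum tax:
  Base (financial-statement income): 225,000 kr
  Exemption: 97,000 kr − 25% × (225,000 kr − 138,000 kr) = 97,000 kr − 21,750 kr = 75,250 kr
  Base: 225,000 kr − 75,250 kr = 149,750 kr
  149,750 kr × 26% = 38,935 kr

38,935 kr > 20,610 kr, so the supplementary minimum tax is the binding amount.

38,935 kr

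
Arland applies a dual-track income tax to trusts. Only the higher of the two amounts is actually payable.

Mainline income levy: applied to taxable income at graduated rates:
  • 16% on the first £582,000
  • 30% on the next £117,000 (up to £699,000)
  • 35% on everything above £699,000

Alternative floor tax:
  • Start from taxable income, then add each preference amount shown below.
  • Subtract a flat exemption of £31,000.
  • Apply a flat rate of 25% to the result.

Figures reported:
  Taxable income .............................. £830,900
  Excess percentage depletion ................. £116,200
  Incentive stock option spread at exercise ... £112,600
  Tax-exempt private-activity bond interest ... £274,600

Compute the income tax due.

£325,825

Alternative floor tax:
  Adjusted income: £830,900 + £116,200 + £112,600 + £274,600 = £1,334,300
  Less exemption £31,000 → base £1,303,300
  £1,303,300 × 25% = £325,825

Mainline income levy:
  £582,000 × 16% = £93,120
  £117,000 × 30% = £35,100
  £131,900 × 35% = £46,165
  → £174,385

£325,825 > £174,385, so the alternative floor tax is the binding amount.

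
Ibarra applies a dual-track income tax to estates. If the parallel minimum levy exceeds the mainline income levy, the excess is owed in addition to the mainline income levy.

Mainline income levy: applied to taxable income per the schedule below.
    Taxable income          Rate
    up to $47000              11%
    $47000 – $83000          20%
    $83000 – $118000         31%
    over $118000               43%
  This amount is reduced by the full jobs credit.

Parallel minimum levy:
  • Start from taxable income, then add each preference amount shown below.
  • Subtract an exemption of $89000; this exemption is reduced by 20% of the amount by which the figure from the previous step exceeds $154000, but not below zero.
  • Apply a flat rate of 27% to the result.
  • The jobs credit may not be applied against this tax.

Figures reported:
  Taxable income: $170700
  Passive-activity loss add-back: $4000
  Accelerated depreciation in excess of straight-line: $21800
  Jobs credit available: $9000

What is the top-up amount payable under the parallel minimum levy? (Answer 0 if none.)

$0

Parallel minimum levy:
  Adjusted income: $170700 + $4000 + $21800 = $196500
  Exemption: $89000 − 20% × ($196500 − $154000) = $89000 − $8500 = $80500
  Base: $196500 − $80500 = $116000
  $116000 × 27% = $31320

Mainline income levy:
  $47000 × 11% = $5170
  $36000 × 20% = $7200
  $35000 × 31% = $10850
  $52700 × 43% = $22661
  → $45881
  Less jobs credit $9000 → $36881

$31320 ≤ $36881, so no add-on is due.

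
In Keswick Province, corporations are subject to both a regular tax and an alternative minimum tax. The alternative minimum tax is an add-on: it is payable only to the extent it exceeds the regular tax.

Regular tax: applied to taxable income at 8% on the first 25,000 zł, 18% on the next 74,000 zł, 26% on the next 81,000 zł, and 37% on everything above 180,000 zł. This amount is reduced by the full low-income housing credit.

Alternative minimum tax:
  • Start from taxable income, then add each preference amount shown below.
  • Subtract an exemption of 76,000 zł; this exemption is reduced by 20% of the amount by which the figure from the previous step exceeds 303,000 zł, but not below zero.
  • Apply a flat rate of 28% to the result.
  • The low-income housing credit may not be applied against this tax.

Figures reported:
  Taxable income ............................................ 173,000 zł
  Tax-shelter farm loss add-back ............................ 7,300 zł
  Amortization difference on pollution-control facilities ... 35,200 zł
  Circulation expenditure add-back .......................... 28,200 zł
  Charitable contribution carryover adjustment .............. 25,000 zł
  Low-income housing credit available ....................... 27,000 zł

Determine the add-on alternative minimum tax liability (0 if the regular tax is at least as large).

46,396 zł

Regular tax:
  25,000 zł × 8% = 2,000 zł
  74,000 zł × 18% = 13,320 zł
  74,000 zł × 26% = 19,240 zł
  → 34,560 zł
  Less low-income housing credit 27,000 zł → 7,560 zł

Alternative minimum tax:
  Adjusted income: 173,000 zł + 7,300 zł + 35,200 zł + 28,200 zł + 25,000 zł = 268,700 zł
  Exemption: 268,700 zł ≤ 303,000 zł, so full 76,000 zł applies
  Base: 268,700 zł − 76,000 zł = 192,700 zł
  192,700 zł × 28% = 53,956 zł

Excess of alternative minimum tax over regular tax: 53,956 zł − 7,560 zł = 46,396 zł.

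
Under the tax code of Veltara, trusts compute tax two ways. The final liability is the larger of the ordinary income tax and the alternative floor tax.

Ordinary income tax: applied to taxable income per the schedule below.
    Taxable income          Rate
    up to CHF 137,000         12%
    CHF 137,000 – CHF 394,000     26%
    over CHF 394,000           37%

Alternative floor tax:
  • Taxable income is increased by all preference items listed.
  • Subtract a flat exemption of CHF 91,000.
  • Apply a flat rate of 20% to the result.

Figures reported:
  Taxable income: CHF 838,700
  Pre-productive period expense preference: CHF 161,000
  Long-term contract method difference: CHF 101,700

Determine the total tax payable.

Ordinary income tax:
  CHF 137,000 × 12% = CHF 16,440
  CHF 257,000 × 26% = CHF 66,820
  CHF 444,700 × 37% = CHF 164,539
  → CHF 247,799

Alternative floor tax:
  Adjusted income: CHF 838,700 + CHF 161,000 + CHF 101,700 = CHF 1,101,400
  Less exemption CHF 91,000 → base CHF 1,010,400
  CHF 1,010,400 × 20% = CHF 202,080

CHF 247,799 > CHF 202,080, so the ordinary income tax governs.

CHF 247,799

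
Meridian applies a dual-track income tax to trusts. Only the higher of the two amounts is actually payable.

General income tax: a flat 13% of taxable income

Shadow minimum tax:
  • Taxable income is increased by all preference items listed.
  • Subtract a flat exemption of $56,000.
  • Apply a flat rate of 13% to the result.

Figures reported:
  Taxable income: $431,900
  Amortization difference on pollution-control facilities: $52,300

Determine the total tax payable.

General income tax:
  $431,900 × 13% = $56,147

Shadow minimum tax:
  Adjusted income: $431,900 + $52,300 = $484,200
  Less exemption $56,000 → base $428,200
  $428,200 × 13% = $55,666

$56,147 > $55,666, so the general income tax governs.

$56,147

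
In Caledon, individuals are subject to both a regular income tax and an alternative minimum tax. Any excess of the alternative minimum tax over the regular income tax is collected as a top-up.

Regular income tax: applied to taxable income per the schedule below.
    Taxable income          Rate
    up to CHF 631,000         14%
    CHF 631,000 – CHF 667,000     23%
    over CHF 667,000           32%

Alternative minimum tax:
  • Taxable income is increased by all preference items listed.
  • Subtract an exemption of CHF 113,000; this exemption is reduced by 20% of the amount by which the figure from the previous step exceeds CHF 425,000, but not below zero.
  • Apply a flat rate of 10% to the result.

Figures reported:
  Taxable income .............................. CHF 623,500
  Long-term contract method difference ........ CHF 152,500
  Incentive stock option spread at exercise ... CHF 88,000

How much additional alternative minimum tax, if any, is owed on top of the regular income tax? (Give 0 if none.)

CHF 0

Regular income tax:
  CHF 623,500 × 14% = CHF 87,290

Alternative minimum tax:
  Adjusted income: CHF 623,500 + CHF 152,500 + CHF 88,000 = CHF 864,000
  Exemption: CHF 113,000 − 20% × (CHF 864,000 − CHF 425,000) = CHF 113,000 − CHF 87,800 = CHF 25,200
  Base: CHF 864,000 − CHF 25,200 = CHF 838,800
  CHF 838,800 × 10% = CHF 83,880

CHF 83,880 ≤ CHF 87,290, so no add-on is due.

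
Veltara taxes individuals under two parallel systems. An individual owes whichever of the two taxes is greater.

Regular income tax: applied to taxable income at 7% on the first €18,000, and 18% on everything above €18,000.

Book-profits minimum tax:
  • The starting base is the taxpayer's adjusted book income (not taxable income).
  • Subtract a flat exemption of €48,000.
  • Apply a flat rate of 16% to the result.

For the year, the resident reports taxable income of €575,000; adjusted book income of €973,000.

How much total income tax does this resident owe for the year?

Regular income tax:
  €18,000 × 7% = €1,260
  €557,000 × 18% = €100,260
  → €101,520

Book-profits minimum tax:
  Base (adjusted book income): €973,000
  Less exemption €48,000 → base €925,000
  €925,000 × 16% = €148,000

€148,000 > €101,520, so the book-profits minimum tax is the binding amount.

€148,000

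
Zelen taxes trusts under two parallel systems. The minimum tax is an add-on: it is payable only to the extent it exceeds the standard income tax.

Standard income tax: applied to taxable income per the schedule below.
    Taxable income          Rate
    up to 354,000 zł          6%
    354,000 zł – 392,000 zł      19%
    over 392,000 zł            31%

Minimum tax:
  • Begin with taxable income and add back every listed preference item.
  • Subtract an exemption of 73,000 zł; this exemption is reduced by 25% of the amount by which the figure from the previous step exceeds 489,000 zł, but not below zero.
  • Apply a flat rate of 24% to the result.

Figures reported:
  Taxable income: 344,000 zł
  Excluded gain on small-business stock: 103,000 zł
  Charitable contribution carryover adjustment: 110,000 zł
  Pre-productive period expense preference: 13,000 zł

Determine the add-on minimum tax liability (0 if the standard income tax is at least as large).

103,500 zł

Standard income tax:
  344,000 zł × 6% = 20,640 zł

Minimum tax:
  Adjusted income: 344,000 zł + 103,000 zł + 110,000 zł + 13,000 zł = 570,000 zł
  Exemption: 73,000 zł − 25% × (570,000 zł − 489,000 zł) = 73,000 zł − 20,250 zł = 52,750 zł
  Base: 570,000 zł − 52,750 zł = 517,250 zł
  517,250 zł × 24% = 124,140 zł

Excess of minimum tax over standard income tax: 124,140 zł − 20,640 zł = 103,500 zł.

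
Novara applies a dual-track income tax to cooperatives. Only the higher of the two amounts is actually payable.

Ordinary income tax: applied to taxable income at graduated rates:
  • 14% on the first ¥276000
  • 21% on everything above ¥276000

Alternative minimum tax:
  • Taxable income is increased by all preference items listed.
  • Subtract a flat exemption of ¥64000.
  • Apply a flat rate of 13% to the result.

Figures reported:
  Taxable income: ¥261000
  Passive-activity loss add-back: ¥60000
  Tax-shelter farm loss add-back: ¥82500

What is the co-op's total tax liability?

¥44135

Ordinary income tax:
  ¥261000 × 14% = ¥36540

Alternative minimum tax:
  Adjusted income: ¥261000 + ¥60000 + ¥82500 = ¥403500
  Less exemption ¥64000 → base ¥339500
  ¥339500 × 13% = ¥44135

¥44135 > ¥36540, so the alternative minimum tax is the binding amount.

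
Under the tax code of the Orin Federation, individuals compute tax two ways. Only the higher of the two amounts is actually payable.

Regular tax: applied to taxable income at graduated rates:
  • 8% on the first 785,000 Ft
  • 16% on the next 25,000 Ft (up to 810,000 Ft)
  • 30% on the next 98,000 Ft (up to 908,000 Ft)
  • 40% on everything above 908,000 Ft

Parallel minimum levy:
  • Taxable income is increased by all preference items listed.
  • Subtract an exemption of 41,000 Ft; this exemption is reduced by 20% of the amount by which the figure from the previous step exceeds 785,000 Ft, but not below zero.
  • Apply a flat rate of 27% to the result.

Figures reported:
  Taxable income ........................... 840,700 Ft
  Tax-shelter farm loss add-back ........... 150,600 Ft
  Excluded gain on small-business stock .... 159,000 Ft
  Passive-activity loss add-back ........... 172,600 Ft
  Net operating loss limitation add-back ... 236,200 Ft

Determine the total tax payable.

420,957 Ft

Regular tax:
  785,000 Ft × 8% = 62,800 Ft
  25,000 Ft × 16% = 4,000 Ft
  30,700 Ft × 30% = 9,210 Ft
  → 76,010 Ft

Parallel minimum levy:
  Adjusted income: 840,700 Ft + 150,600 Ft + 159,000 Ft + 172,600 Ft + 236,200 Ft = 1,559,100 Ft
  Exemption: 20% × (1,559,100 Ft − 785,000 Ft) = 154,820 Ft ≥ 41,000 Ft, so the exemption is fully phased out
  Base: 1,559,100 Ft − 0 Ft = 1,559,100 Ft
  1,559,100 Ft × 27% = 420,957 Ft

420,957 Ft > 76,010 Ft, so the parallel minimum levy is the binding amount.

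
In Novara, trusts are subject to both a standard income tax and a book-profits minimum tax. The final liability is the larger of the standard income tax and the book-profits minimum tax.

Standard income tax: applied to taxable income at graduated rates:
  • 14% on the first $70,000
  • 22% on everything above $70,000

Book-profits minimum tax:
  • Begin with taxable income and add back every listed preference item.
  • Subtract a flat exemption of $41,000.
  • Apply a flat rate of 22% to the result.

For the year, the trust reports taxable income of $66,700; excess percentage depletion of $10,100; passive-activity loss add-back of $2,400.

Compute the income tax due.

Book-profits minimum tax:
  Adjusted income: $66,700 + $10,100 + $2,400 = $79,200
  Less exemption $41,000 → base $38,200
  $38,200 × 22% = $8,404

Standard income tax:
  $66,700 × 14% = $9,338

$9,338 > $8,404, so the standard income tax governs.

$9,338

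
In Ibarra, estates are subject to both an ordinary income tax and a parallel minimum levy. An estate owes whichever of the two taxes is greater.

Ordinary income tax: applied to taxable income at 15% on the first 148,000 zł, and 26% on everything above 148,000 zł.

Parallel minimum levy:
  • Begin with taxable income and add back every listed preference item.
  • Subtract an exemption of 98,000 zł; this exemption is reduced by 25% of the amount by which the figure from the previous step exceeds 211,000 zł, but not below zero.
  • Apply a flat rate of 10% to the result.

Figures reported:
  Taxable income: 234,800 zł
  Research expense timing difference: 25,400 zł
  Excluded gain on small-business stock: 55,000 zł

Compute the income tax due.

Parallel minimum levy:
  Adjusted income: 234,800 zł + 25,400 zł + 55,000 zł = 315,200 zł
  Exemption: 98,000 zł − 25% × (315,200 zł − 211,000 zł) = 98,000 zł − 26,050 zł = 71,950 zł
  Base: 315,200 zł − 71,950 zł = 243,250 zł
  243,250 zł × 10% = 24,325 zł

Ordinary income tax:
  148,000 zł × 15% = 22,200 zł
  86,800 zł × 26% = 22,568 zł
  → 44,768 zł

44,768 zł > 24,325 zł, so the ordinary income tax governs.

44,768 zł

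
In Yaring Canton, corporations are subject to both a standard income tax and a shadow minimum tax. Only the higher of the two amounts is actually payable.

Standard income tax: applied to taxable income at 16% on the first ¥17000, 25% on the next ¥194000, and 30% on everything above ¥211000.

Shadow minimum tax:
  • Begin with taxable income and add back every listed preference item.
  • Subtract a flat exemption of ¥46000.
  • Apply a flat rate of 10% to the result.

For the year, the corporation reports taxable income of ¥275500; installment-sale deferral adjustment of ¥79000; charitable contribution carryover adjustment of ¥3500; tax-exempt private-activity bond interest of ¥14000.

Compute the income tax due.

Standard income tax:
  ¥17000 × 16% = ¥2720
  ¥194000 × 25% = ¥48500
  ¥64500 × 30% = ¥19350
  → ¥70570

Shadow minimum tax:
  Adjusted income: ¥275500 + ¥79000 + ¥3500 + ¥14000 = ¥372000
  Less exemption ¥46000 → base ¥326000
  ¥326000 × 10% = ¥32600

¥70570 > ¥32600, so the standard income tax governs.

¥70570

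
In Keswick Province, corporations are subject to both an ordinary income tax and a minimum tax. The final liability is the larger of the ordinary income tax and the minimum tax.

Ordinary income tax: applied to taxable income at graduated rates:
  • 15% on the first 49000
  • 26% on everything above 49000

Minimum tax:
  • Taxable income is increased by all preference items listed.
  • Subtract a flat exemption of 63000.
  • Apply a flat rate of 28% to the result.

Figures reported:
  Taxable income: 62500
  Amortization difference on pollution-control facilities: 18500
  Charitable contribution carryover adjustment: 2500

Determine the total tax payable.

10860

Minimum tax:
  Adjusted income: 62500 + 18500 + 2500 = 83500
  Less exemption 63000 → base 20500
  20500 × 28% = 5740

Ordinary income tax:
  49000 × 15% = 7350
  13500 × 26% = 3510
  → 10860

10860 > 5740, so the ordinary income tax governs.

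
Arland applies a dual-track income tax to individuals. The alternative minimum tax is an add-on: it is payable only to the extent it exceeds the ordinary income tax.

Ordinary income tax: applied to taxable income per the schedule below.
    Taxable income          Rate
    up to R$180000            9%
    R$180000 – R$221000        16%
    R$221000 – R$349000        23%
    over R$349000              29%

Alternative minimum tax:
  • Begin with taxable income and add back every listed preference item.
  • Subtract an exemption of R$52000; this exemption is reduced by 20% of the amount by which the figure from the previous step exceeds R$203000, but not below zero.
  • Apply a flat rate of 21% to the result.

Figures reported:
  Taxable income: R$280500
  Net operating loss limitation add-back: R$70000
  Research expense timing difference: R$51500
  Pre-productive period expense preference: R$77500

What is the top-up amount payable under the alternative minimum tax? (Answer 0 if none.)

Ordinary income tax:
  R$180000 × 9% = R$16200
  R$41000 × 16% = R$6560
  R$59500 × 23% = R$13685
  → R$36445

Alternative minimum tax:
  Adjusted income: R$280500 + R$70000 + R$51500 + R$77500 = R$479500
  Exemption: 20% × (R$479500 − R$203000) = R$55300 ≥ R$52000, so the exemption is fully phased out
  Base: R$479500 − R$0 = R$479500
  R$479500 × 21% = R$100695

Excess of alternative minimum tax over ordinary income tax: R$100695 − R$36445 = R$64250.

R$64250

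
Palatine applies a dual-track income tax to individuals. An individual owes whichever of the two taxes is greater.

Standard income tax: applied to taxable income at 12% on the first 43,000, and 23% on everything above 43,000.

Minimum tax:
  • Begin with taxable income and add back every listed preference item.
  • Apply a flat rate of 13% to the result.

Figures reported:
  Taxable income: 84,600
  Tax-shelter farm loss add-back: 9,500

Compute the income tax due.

Standard income tax:
  43,000 × 12% = 5,160
  41,600 × 23% = 9,568
  → 14,728

Minimum tax:
  Adjusted income: 84,600 + 9,500 = 94,100
  94,100 × 13% = 12,233

14,728 > 12,233, so the standard income tax governs.

14,728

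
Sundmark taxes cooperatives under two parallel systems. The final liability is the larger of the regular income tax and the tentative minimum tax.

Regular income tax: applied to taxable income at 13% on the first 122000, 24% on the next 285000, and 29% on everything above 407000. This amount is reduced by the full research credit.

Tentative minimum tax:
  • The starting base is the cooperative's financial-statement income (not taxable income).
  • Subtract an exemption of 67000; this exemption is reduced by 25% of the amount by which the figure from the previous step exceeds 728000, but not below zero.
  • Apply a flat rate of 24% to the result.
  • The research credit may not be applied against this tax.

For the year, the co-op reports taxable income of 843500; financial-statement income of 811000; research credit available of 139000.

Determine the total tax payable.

Regular income tax:
  122000 × 13% = 15860
  285000 × 24% = 68400
  436500 × 29% = 126585
  → 210845
  Less research credit 139000 → 71845

Tentative minimum tax:
  Base (financial-statement income): 811000
  Exemption: 67000 − 25% × (811000 − 728000) = 67000 − 20750 = 46250
  Base: 811000 − 46250 = 764750
  764750 × 24% = 183540

183540 > 71845, so the tentative minimum tax is the binding amount.

183540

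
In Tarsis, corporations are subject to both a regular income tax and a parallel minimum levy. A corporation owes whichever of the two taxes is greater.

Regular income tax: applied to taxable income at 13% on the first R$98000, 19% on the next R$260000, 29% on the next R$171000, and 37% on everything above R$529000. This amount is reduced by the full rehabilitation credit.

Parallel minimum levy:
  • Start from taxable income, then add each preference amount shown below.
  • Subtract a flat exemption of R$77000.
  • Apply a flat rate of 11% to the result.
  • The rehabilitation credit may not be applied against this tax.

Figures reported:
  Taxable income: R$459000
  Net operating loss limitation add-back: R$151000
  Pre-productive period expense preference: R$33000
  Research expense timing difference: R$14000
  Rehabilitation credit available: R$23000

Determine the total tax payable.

Regular income tax:
  R$98000 × 13% = R$12740
  R$260000 × 19% = R$49400
  R$101000 × 29% = R$29290
  → R$91430
  Less rehabilitation credit R$23000 → R$68430

Parallel minimum levy:
  Adjusted income: R$459000 + R$151000 + R$33000 + R$14000 = R$657000
  Less exemption R$77000 → base R$580000
  R$580000 × 11% = R$63800

R$68430 > R$63800, so the regular income tax governs.

R$68430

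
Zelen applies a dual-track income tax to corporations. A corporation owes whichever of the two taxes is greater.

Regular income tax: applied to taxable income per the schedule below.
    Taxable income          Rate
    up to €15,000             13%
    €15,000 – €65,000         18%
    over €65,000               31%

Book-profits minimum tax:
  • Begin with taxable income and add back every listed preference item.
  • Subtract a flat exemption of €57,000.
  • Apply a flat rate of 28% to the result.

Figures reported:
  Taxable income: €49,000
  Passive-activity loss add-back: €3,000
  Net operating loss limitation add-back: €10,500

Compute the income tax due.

Regular income tax:
  €15,000 × 13% = €1,950
  €34,000 × 18% = €6,120
  → €8,070

Book-profits minimum tax:
  Adjusted income: €49,000 + €3,000 + €10,500 = €62,500
  Less exemption €57,000 → base €5,500
  €5,500 × 28% = €1,540

€8,070 > €1,540, so the regular income tax governs.

€8,070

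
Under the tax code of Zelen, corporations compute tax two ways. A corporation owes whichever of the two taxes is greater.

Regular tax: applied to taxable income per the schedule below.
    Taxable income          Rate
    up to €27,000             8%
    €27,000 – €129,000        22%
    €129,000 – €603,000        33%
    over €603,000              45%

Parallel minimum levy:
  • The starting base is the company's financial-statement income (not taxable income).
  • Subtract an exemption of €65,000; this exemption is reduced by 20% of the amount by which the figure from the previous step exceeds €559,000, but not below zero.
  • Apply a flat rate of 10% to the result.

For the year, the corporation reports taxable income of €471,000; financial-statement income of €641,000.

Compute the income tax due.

€137,460

Regular tax:
  €27,000 × 8% = €2,160
  €102,000 × 22% = €22,440
  €342,000 × 33% = €112,860
  → €137,460

Parallel minimum levy:
  Base (financial-statement income): €641,000
  Exemption: €65,000 − 20% × (€641,000 − €559,000) = €65,000 − €16,400 = €48,600
  Base: €641,000 − €48,600 = €592,400
  €592,400 × 10% = €59,240

€137,460 > €59,240, so the regular tax governs.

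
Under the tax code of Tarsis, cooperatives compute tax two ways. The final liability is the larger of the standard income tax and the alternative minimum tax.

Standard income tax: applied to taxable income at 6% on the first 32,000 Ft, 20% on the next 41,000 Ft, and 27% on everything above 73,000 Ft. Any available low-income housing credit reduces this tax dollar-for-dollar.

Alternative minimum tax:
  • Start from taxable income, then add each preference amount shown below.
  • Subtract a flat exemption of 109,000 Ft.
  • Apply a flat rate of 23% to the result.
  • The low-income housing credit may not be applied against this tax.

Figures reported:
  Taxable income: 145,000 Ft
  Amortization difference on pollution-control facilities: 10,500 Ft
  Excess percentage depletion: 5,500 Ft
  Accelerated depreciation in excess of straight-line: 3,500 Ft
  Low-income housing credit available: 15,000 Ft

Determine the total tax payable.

14,560 Ft

Alternative minimum tax:
  Adjusted income: 145,000 Ft + 10,500 Ft + 5,500 Ft + 3,500 Ft = 164,500 Ft
  Less exemption 109,000 Ft → base 55,500 Ft
  55,500 Ft × 23% = 12,765 Ft

Standard income tax:
  32,000 Ft × 6% = 1,920 Ft
  41,000 Ft × 20% = 8,200 Ft
  72,000 Ft × 27% = 19,440 Ft
  → 29,560 Ft
  Less low-income housing credit 15,000 Ft → 14,560 Ft

14,560 Ft > 12,765 Ft, so the standard income tax governs.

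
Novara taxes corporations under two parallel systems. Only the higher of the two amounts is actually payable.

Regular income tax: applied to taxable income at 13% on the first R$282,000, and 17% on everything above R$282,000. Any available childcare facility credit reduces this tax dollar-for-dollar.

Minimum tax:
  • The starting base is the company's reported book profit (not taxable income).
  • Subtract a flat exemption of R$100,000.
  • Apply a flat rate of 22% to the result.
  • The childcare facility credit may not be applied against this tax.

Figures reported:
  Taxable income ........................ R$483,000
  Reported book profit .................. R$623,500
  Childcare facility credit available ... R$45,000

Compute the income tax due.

Minimum tax:
  Base (reported book profit): R$623,500
  Less exemption R$100,000 → base R$523,500
  R$523,500 × 22% = R$115,170

Regular income tax:
  R$282,000 × 13% = R$36,660
  R$201,000 × 17% = R$34,170
  → R$70,830
  Less childcare facility credit R$45,000 → R$25,830

R$115,170 > R$25,830, so the minimum tax is the binding amount.

R$115,170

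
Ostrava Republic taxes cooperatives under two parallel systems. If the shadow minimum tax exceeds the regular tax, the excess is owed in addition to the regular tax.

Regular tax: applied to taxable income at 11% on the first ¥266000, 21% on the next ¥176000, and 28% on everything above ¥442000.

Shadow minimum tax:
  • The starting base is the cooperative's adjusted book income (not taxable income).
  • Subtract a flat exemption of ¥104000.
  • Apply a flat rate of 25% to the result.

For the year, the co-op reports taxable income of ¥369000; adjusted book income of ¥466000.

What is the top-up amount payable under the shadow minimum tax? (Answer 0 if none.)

¥39610

Shadow minimum tax:
  Base (adjusted book income): ¥466000
  Less exemption ¥104000 → base ¥362000
  ¥362000 × 25% = ¥90500

Regular tax:
  ¥266000 × 11% = ¥29260
  ¥103000 × 21% = ¥21630
  → ¥50890

Excess of shadow minimum tax over regular tax: ¥90500 − ¥50890 = ¥39610.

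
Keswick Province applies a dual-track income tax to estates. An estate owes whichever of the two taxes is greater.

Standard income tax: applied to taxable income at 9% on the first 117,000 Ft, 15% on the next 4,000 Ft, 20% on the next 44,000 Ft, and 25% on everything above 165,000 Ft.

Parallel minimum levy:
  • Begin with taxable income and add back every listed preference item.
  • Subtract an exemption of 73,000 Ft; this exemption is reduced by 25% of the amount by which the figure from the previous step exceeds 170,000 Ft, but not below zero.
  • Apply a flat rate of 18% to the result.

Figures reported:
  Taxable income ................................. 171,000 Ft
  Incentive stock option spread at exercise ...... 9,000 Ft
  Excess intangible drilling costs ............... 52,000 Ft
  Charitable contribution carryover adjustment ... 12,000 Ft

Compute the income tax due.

Parallel minimum levy:
  Adjusted income: 171,000 Ft + 9,000 Ft + 52,000 Ft + 12,000 Ft = 244,000 Ft
  Exemption: 73,000 Ft − 25% × (244,000 Ft − 170,000 Ft) = 73,000 Ft − 18,500 Ft = 54,500 Ft
  Base: 244,000 Ft − 54,500 Ft = 189,500 Ft
  189,500 Ft × 18% = 34,110 Ft

Standard income tax:
  117,000 Ft × 9% = 10,530 Ft
  4,000 Ft × 15% = 600 Ft
  44,000 Ft × 20% = 8,800 Ft
  6,000 Ft × 25% = 1,500 Ft
  → 21,430 Ft

34,110 Ft > 21,430 Ft, so the parallel minimum levy is the binding amount.

34,110 Ft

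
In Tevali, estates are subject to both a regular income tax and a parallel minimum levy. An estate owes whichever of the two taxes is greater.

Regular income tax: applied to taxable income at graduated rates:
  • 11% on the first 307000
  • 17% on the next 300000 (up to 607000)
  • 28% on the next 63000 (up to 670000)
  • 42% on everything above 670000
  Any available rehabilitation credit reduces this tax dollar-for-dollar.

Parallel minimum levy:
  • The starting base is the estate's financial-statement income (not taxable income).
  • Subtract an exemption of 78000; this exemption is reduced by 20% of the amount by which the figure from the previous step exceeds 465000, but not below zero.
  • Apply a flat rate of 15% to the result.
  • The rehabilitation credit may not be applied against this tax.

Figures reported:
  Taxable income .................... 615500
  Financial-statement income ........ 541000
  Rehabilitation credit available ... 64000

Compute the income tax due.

71730

Regular income tax:
  307000 × 11% = 33770
  300000 × 17% = 51000
  8500 × 28% = 2380
  → 87150
  Less rehabilitation credit 64000 → 23150

Parallel minimum levy:
  Base (financial-statement income): 541000
  Exemption: 78000 − 20% × (541000 − 465000) = 78000 − 15200 = 62800
  Base: 541000 − 62800 = 478200
  478200 × 15% = 71730

71730 > 23150, so the parallel minimum levy is the binding amount.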